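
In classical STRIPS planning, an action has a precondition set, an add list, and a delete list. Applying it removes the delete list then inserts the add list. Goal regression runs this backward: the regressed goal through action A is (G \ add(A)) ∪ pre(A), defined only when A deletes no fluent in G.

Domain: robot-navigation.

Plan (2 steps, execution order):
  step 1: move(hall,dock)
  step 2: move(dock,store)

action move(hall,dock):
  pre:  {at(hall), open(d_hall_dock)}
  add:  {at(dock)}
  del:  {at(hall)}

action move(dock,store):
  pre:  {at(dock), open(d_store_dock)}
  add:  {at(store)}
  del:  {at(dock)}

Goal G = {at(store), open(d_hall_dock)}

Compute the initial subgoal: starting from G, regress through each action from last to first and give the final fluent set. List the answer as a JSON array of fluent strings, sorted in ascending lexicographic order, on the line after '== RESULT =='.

Regress step by step:
  through step 2 (move(dock,store)): drop {at(store)}, keep {open(d_hall_dock)}, require {at(dock), open(d_store_dock)}
    → {at(dock), open(d_hall_dock), open(d_store_dock)}
  through step 1 (move(hall,dock)): drop {at(dock)}, keep {open(d_hall_dock), open(d_store_dock)}, require {at(hall), open(d_hall_dock)}
    → {at(hall), open(d_hall_dock), open(d_store_dock)}

== RESULT ==
["at(hall)", "open(d_hall_dock)", "open(d_store_dock)"]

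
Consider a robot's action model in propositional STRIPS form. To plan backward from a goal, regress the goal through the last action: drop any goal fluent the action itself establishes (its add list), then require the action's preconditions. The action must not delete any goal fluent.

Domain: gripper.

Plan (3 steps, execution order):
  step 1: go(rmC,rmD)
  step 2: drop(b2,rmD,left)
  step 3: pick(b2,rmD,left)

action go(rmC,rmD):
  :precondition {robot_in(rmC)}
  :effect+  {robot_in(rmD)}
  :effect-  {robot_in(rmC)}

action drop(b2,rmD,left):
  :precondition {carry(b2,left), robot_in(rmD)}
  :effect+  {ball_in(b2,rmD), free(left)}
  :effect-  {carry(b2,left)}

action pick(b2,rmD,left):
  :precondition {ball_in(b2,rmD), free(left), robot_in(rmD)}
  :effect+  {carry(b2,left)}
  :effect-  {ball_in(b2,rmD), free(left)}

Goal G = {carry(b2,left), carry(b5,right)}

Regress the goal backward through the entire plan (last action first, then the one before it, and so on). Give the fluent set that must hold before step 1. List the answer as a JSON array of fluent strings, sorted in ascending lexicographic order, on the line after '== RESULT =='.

Work backward from the goal:
  through step 3 (pick(b2,rmD,left)): drop {carry(b2,left)}, keep {carry(b5,right)}, require {ball_in(b2,rmD), free(left), robot_in(rmD)}
    → {ball_in(b2,rmD), carry(b5,right), free(left), robot_in(rmD)}
  through step 2 (drop(b2,rmD,left)): drop {ball_in(b2,rmD), free(left)}, keep {carry(b5,right), robot_in(rmD)}, require {carry(b2,left), robot_in(rmD)}
    → {carry(b2,left), carry(b5,right), robot_in(rmD)}
  through step 1 (go(rmC,rmD)): drop {robot_in(rmD)}, keep {carry(b2,left), carry(b5,right)}, require {robot_in(rmC)}
    → {carry(b2,left), carry(b5,right), robot_in(rmC)}

== RESULT ==
["carry(b2,left)", "carry(b5,right)", "robot_in(rmC)"]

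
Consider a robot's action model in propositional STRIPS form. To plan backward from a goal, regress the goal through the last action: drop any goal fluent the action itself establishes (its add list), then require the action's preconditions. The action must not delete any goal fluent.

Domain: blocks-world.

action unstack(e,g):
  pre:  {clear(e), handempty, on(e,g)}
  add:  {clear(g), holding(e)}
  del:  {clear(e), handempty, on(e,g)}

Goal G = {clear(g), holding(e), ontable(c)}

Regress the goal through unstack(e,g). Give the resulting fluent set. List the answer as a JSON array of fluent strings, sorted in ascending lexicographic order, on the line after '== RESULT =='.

Compute (G \ add) ∪ pre:
  G ∩ del = {}  (empty — regression defined)
  G \ add = {clear(g), holding(e), ontable(c)} \ {clear(g), holding(e)} = {ontable(c)}
  ∪ pre   = {ontable(c)} ∪ {clear(e), handempty, on(e,g)}
          = {clear(e), handempty, on(e,g), ontable(c)}

== RESULT ==
["clear(e)", "handempty", "on(e,g)", "ontable(c)"]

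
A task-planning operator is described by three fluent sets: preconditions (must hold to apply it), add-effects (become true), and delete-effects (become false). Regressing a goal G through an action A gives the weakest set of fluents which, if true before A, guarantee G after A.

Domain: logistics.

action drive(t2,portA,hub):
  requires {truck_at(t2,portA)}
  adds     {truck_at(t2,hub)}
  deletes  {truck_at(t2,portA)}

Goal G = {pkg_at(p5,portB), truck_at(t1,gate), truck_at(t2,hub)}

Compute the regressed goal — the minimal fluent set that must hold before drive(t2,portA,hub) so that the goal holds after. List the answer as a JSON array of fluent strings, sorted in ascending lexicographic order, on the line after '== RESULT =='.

Compute (G \ add) ∪ pre:
  G ∩ del = {}  (empty — regression defined)
  G \ add = {pkg_at(p5,portB), truck_at(t1,gate), truck_at(t2,hub)} \ {truck_at(t2,hub)} = {pkg_at(p5,portB), truck_at(t1,gate)}
  ∪ pre   = {pkg_at(p5,portB), truck_at(t1,gate)} ∪ {truck_at(t2,portA)}
          = {pkg_at(p5,portB), truck_at(t1,gate), truck_at(t2,portA)}

== RESULT ==
["pkg_at(p5,portB)", "truck_at(t1,gate)", "truck_at(t2,portA)"]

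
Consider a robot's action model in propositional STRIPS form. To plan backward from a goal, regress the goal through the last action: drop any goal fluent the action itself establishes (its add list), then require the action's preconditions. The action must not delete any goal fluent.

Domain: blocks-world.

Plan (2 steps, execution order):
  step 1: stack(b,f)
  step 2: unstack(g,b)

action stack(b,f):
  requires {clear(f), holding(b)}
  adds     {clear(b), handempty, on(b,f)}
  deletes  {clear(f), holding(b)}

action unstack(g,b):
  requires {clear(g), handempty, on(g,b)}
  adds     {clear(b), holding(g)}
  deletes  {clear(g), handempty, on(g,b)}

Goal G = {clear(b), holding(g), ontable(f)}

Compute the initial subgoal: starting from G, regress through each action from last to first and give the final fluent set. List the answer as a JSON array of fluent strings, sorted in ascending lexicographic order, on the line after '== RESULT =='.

Regress step by step:
  through step 2 (unstack(g,b)): drop {clear(b), holding(g)}, keep {ontable(f)}, require {clear(g), handempty, on(g,b)}
    → {clear(g), handempty, on(g,b), ontable(f)}
  through step 1 (stack(b,f)): drop {handempty}, keep {clear(g), on(g,b), ontable(f)}, require {clear(f), holding(b)}
    → {clear(f), clear(g), holding(b), on(g,b), ontable(f)}

== RESULT ==
["clear(f)", "clear(g)", "holding(b)", "on(g,b)", "ontable(f)"]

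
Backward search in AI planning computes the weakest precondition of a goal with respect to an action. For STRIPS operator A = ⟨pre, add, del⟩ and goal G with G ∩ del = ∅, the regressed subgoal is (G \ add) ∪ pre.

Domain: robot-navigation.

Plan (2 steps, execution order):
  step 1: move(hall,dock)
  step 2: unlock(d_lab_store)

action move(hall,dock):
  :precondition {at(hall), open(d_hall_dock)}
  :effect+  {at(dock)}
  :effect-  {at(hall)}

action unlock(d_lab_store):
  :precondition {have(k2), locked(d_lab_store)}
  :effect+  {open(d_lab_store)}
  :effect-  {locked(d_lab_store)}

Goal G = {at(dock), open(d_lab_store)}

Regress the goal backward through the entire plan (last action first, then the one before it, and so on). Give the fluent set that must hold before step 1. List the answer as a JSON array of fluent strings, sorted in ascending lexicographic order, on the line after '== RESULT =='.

Regress step by step:
  through step 2 (unlock(d_lab_store)): drop {open(d_lab_store)}, keep {at(dock)}, require {have(k2), locked(d_lab_store)}
    → {at(dock), have(k2), locked(d_lab_store)}
  through step 1 (move(hall,dock)): drop {at(dock)}, keep {have(k2), locked(d_lab_store)}, require {at(hall), open(d_hall_dock)}
    → {at(hall), have(k2), locked(d_lab_store), open(d_hall_dock)}

== RESULT ==
["at(hall)", "have(k2)", "locked(d_lab_store)", "open(d_hall_dock)"]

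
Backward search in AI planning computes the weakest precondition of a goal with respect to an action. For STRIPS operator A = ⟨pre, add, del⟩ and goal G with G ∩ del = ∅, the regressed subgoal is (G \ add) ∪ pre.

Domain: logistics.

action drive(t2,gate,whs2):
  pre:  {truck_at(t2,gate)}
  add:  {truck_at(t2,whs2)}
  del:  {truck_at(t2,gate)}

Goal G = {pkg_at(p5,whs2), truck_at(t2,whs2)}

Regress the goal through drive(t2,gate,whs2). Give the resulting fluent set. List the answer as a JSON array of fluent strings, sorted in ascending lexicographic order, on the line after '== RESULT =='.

Compute (G \ add) ∪ pre:
  G ∩ del = {}  (empty — regression defined)
  G \ add = {pkg_at(p5,whs2), truck_at(t2,whs2)} \ {truck_at(t2,whs2)} = {pkg_at(p5,whs2)}
  ∪ pre   = {pkg_at(p5,whs2)} ∪ {truck_at(t2,gate)}
          = {pkg_at(p5,whs2), truck_at(t2,gate)}

== RESULT ==
["pkg_at(p5,whs2)", "truck_at(t2,gate)"]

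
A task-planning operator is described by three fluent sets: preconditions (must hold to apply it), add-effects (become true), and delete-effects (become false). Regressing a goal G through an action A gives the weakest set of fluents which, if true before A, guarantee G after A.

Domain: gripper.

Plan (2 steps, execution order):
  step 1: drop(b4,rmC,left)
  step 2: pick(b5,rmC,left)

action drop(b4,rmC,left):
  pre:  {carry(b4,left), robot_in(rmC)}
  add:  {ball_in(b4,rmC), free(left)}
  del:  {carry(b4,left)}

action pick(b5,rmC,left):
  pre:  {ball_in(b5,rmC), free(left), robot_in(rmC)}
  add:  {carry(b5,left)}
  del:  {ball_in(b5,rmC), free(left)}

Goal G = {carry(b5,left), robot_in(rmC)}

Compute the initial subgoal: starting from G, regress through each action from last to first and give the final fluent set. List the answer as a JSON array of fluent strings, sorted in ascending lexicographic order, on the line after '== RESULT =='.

Work backward from the goal:
  through step 2 (pick(b5,rmC,left)): drop {carry(b5,left)}, keep {robot_in(rmC)}, require {ball_in(b5,rmC), free(left), robot_in(rmC)}
    → {ball_in(b5,rmC), free(left), robot_in(rmC)}
  through step 1 (drop(b4,rmC,left)): drop {free(left)}, keep {ball_in(b5,rmC), robot_in(rmC)}, require {carry(b4,left), robot_in(rmC)}
    → {ball_in(b5,rmC), carry(b4,left), robot_in(rmC)}

== RESULT ==
["ball_in(b5,rmC)", "carry(b4,left)", "robot_in(rmC)"]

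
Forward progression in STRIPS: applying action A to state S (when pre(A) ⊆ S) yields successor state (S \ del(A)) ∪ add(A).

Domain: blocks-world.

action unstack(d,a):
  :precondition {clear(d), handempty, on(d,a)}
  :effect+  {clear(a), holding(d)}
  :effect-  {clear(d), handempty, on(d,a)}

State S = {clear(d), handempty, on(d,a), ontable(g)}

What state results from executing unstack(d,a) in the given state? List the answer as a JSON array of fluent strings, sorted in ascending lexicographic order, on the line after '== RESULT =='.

Compute (S \ del) ∪ add:
  pre ⊆ S: {clear(d), handempty, on(d,a)} ⊆ S  — applicable
  S \ del = {ontable(g)}
  ∪ add   = {clear(a), holding(d), ontable(g)}

== RESULT ==
["clear(a)", "holding(d)", "ontable(g)"]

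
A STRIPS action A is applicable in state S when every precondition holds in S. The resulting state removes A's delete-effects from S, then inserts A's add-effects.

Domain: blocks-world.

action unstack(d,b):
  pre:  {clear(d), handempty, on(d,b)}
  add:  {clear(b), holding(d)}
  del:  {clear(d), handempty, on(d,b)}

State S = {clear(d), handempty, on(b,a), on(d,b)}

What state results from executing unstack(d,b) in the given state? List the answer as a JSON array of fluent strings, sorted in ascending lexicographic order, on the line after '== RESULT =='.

Compute (S \ del) ∪ add:
  pre ⊆ S: {clear(d), handempty, on(d,b)} ⊆ S  — applicable
  S \ del = {on(b,a)}
  ∪ add   = {clear(b), holding(d), on(b,a)}

== RESULT ==
["clear(b)", "holding(d)", "on(b,a)"]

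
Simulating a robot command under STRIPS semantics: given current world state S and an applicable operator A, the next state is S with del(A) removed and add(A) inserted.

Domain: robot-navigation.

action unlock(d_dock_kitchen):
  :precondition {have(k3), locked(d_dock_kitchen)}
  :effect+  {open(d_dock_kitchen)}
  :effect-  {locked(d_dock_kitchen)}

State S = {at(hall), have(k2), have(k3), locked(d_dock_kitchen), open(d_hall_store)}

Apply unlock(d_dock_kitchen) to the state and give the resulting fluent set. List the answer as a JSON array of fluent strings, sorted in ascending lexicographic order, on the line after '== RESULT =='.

Compute (S \ del) ∪ add:
  pre ⊆ S: {have(k3), locked(d_dock_kitchen)} ⊆ S  — applicable
  S \ del = {at(hall), have(k2), have(k3), open(d_hall_store)}
  ∪ add   = {at(hall), have(k2), have(k3), open(d_dock_kitchen), open(d_hall_store)}

== RESULT ==
["at(hall)", "have(k2)", "have(k3)", "open(d_dock_kitchen)", "open(d_hall_store)"]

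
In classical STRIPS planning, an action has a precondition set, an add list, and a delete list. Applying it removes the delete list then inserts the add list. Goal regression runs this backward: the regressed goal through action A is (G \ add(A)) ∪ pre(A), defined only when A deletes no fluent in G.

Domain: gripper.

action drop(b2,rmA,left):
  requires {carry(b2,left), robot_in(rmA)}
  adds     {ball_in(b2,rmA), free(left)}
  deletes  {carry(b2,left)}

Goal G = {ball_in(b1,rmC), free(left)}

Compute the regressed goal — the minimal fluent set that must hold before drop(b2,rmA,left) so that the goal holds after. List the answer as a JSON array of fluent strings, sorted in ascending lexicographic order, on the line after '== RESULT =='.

Compute (G \ add) ∪ pre:
  G ∩ del = {}  (empty — regression defined)
  G \ add = {ball_in(b1,rmC), free(left)} \ {ball_in(b2,rmA), free(left)} = {ball_in(b1,rmC)}
  ∪ pre   = {ball_in(b1,rmC)} ∪ {carry(b2,left), robot_in(rmA)}
          = {ball_in(b1,rmC), carry(b2,left), robot_in(rmA)}

== RESULT ==
["ball_in(b1,rmC)", "carry(b2,left)", "robot_in(rmA)"]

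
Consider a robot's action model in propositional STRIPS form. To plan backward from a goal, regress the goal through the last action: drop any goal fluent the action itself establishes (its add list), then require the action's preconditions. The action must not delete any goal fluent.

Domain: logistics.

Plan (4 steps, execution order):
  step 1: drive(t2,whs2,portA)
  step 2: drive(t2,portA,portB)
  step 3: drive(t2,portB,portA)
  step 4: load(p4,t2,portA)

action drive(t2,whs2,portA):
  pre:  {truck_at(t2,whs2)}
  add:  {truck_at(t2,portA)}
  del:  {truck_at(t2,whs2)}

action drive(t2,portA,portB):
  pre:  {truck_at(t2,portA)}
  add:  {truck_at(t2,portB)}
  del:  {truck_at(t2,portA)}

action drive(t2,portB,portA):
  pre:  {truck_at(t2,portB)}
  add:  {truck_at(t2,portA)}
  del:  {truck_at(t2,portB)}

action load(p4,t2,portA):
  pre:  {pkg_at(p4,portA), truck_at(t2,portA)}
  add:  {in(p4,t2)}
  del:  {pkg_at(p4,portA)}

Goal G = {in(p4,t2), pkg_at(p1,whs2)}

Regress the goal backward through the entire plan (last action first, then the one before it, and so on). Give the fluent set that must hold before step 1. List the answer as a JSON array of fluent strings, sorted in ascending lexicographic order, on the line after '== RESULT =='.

Work backward from the goal:
  through step 4 (load(p4,t2,portA)): drop {in(p4,t2)}, keep {pkg_at(p1,whs2)}, require {pkg_at(p4,portA), truck_at(t2,portA)}
    → {pkg_at(p1,whs2), pkg_at(p4,portA), truck_at(t2,portA)}
  through step 3 (drive(t2,portB,portA)): drop {truck_at(t2,portA)}, keep {pkg_at(p1,whs2), pkg_at(p4,portA)}, require {truck_at(t2,portB)}
    → {pkg_at(p1,whs2), pkg_at(p4,portA), truck_at(t2,portB)}
  through step 2 (drive(t2,portA,portB)): drop {truck_at(t2,portB)}, keep {pkg_at(p1,whs2), pkg_at(p4,portA)}, require {truck_at(t2,portA)}
    → {pkg_at(p1,whs2), pkg_at(p4,portA), truck_at(t2,portA)}
  through step 1 (drive(t2,whs2,portA)): drop {truck_at(t2,portA)}, keep {pkg_at(p1,whs2), pkg_at(p4,portA)}, require {truck_at(t2,whs2)}
    → {pkg_at(p1,whs2), pkg_at(p4,portA), truck_at(t2,whs2)}

== RESULT ==
["pkg_at(p1,whs2)", "pkg_at(p4,portA)", "truck_at(t2,whs2)"]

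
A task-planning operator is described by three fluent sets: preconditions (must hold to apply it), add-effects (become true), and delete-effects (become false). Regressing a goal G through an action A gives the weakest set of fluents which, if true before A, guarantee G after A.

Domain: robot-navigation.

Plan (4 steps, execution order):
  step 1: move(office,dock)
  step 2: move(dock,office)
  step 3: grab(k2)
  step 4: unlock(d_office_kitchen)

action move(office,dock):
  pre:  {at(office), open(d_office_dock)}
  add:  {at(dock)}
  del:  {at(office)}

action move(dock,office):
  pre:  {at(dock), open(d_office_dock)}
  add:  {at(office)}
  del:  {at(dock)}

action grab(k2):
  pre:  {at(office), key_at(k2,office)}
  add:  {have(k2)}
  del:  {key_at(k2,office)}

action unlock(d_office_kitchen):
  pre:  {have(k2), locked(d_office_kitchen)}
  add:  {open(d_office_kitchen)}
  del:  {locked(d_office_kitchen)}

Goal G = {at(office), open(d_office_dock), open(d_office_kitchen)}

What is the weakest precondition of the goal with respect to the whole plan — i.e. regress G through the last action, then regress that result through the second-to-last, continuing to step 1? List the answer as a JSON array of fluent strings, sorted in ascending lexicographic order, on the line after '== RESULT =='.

Work backward from the goal:
  through step 4 (unlock(d_office_kitchen)): drop {open(d_office_kitchen)}, keep {at(office), open(d_office_dock)}, require {have(k2), locked(d_office_kitchen)}
    → {at(office), have(k2), locked(d_office_kitchen), open(d_office_dock)}
  through step 3 (grab(k2)): drop {have(k2)}, keep {at(office), locked(d_office_kitchen), open(d_office_dock)}, require {at(office), key_at(k2,office)}
    → {at(office), key_at(k2,office), locked(d_office_kitchen), open(d_office_dock)}
  through step 2 (move(dock,office)): drop {at(office)}, keep {key_at(k2,office), locked(d_office_kitchen), open(d_office_dock)}, require {at(dock), open(d_office_dock)}
    → {at(dock), key_at(k2,office), locked(d_office_kitchen), open(d_office_dock)}
  through step 1 (move(office,dock)): drop {at(dock)}, keep {key_at(k2,office), locked(d_office_kitchen), open(d_office_dock)}, require {at(office), open(d_office_dock)}
    → {at(office), key_at(k2,office), locked(d_office_kitchen), open(d_office_dock)}

== RESULT ==
["at(office)", "key_at(k2,office)", "locked(d_office_kitchen)", "open(d_office_dock)"]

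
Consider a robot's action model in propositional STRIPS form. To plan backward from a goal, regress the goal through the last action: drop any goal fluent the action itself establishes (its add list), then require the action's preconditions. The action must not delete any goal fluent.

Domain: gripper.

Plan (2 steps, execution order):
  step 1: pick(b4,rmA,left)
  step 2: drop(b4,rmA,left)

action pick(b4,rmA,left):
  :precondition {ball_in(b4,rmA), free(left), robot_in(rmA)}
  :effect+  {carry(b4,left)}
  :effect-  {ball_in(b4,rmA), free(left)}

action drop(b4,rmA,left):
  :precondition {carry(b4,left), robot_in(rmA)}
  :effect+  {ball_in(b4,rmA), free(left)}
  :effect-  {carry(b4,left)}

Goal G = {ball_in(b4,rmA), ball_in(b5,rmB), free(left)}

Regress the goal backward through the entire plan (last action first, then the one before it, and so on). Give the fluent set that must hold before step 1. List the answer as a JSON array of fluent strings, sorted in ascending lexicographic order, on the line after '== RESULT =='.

Work backward from the goal:
  through step 2 (drop(b4,rmA,left)): drop {ball_in(b4,rmA), free(left)}, keep {ball_in(b5,rmB)}, require {carry(b4,left), robot_in(rmA)}
    → {ball_in(b5,rmB), carry(b4,left), robot_in(rmA)}
  through step 1 (pick(b4,rmA,left)): drop {carry(b4,left)}, keep {ball_in(b5,rmB), robot_in(rmA)}, require {ball_in(b4,rmA), free(left), robot_in(rmA)}
    → {ball_in(b4,rmA), ball_in(b5,rmB), free(left), robot_in(rmA)}

== RESULT ==
["ball_in(b4,rmA)", "ball_in(b5,rmB)", "free(left)", "robot_in(rmA)"]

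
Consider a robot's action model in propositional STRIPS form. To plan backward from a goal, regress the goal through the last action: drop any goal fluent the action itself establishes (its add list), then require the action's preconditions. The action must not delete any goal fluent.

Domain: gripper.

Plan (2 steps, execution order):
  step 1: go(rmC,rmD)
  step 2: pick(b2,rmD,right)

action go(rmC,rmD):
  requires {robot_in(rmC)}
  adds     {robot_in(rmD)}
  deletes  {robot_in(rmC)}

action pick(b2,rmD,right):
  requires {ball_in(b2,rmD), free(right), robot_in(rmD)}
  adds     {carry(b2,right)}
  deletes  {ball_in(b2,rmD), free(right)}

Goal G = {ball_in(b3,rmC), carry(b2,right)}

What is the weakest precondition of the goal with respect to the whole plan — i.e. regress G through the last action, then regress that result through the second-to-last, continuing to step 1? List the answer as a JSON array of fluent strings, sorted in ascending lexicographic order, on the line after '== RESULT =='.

Work backward from the goal:
  through step 2 (pick(b2,rmD,right)): drop {carry(b2,right)}, keep {ball_in(b3,rmC)}, require {ball_in(b2,rmD), free(right), robot_in(rmD)}
    → {ball_in(b2,rmD), ball_in(b3,rmC), free(right), robot_in(rmD)}
  through step 1 (go(rmC,rmD)): drop {robot_in(rmD)}, keep {ball_in(b2,rmD), ball_in(b3,rmC), free(right)}, require {robot_in(rmC)}
    → {ball_in(b2,rmD), ball_in(b3,rmC), free(right), robot_in(rmC)}

== RESULT ==
["ball_in(b2,rmD)", "ball_in(b3,rmC)", "free(right)", "robot_in(rmC)"]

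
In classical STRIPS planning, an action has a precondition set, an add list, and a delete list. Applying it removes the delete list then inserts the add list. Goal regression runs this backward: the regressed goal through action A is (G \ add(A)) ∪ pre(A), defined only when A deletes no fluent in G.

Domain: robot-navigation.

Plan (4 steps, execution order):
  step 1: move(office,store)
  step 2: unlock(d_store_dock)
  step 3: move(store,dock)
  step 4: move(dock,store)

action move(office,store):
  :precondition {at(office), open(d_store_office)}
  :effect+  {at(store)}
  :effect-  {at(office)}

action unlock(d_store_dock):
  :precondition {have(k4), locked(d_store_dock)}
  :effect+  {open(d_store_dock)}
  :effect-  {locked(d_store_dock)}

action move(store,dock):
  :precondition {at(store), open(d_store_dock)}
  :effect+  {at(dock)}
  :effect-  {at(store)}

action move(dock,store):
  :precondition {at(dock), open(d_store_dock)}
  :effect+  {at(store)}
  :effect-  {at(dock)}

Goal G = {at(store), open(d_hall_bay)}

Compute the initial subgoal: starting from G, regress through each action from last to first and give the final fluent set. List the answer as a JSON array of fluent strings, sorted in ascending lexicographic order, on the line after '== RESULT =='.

Regress step by step:
  through step 4 (move(dock,store)): drop {at(store)}, keep {open(d_hall_bay)}, require {at(dock), open(d_store_dock)}
    → {at(dock), open(d_hall_bay), open(d_store_dock)}
  through step 3 (move(store,dock)): drop {at(dock)}, keep {open(d_hall_bay), open(d_store_dock)}, require {at(store), open(d_store_dock)}
    → {at(store), open(d_hall_bay), open(d_store_dock)}
  through step 2 (unlock(d_store_dock)): drop {open(d_store_dock)}, keep {at(store), open(d_hall_bay)}, require {have(k4), locked(d_store_dock)}
    → {at(store), have(k4), locked(d_store_dock), open(d_hall_bay)}
  through step 1 (move(office,store)): drop {at(store)}, keep {have(k4), locked(d_store_dock), open(d_hall_bay)}, require {at(office), open(d_store_office)}
    → {at(office), have(k4), locked(d_store_dock), open(d_hall_bay), open(d_store_office)}

== RESULT ==
["at(office)", "have(k4)", "locked(d_store_dock)", "open(d_hall_bay)", "open(d_store_office)"]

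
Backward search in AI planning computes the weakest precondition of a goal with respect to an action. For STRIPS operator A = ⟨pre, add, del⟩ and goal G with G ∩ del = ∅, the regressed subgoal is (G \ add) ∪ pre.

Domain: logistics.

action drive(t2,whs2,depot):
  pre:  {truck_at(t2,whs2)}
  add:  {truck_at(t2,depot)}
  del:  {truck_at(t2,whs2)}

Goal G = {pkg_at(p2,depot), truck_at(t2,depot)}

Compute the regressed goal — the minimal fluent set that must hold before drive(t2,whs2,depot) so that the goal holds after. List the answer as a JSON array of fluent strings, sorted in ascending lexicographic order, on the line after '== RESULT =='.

Compute (G \ add) ∪ pre:
  G ∩ del = {}  (empty — regression defined)
  G \ add = {pkg_at(p2,depot), truck_at(t2,depot)} \ {truck_at(t2,depot)} = {pkg_at(p2,depot)}
  ∪ pre   = {pkg_at(p2,depot)} ∪ {truck_at(t2,whs2)}
          = {pkg_at(p2,depot), truck_at(t2,whs2)}

== RESULT ==
["pkg_at(p2,depot)", "truck_at(t2,whs2)"]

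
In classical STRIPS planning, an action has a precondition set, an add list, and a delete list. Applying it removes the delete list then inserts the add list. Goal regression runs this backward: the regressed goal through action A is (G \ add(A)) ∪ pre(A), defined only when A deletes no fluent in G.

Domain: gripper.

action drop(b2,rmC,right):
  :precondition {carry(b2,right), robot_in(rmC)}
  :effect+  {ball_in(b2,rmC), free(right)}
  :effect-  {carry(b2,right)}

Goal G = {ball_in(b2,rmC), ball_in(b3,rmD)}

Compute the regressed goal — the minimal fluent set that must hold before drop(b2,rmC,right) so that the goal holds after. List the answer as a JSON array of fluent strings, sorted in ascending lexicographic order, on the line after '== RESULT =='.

Regress:
  G ∩ del = {}  (empty — regression defined)
  G \ add = {ball_in(b2,rmC), ball_in(b3,rmD)} \ {ball_in(b2,rmC), free(right)} = {ball_in(b3,rmD)}
  ∪ pre   = {ball_in(b3,rmD)} ∪ {carry(b2,right), robot_in(rmC)}
          = {ball_in(b3,rmD), carry(b2,right), robot_in(rmC)}

== RESULT ==
["ball_in(b3,rmD)", "carry(b2,right)", "robot_in(rmC)"]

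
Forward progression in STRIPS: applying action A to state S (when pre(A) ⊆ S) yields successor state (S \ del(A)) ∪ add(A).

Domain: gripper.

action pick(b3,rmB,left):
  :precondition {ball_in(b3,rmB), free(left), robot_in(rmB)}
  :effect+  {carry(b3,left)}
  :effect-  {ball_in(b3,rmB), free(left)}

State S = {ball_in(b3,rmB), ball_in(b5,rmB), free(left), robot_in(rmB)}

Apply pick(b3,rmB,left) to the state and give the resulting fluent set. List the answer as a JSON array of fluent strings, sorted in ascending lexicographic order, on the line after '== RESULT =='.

Progress:
  pre ⊆ S: {ball_in(b3,rmB), free(left), robot_in(rmB)} ⊆ S  — applicable
  S \ del = {ball_in(b5,rmB), robot_in(rmB)}
  ∪ add   = {ball_in(b5,rmB), carry(b3,left), robot_in(rmB)}

== RESULT ==
["ball_in(b5,rmB)", "carry(b3,left)", "robot_in(rmB)"]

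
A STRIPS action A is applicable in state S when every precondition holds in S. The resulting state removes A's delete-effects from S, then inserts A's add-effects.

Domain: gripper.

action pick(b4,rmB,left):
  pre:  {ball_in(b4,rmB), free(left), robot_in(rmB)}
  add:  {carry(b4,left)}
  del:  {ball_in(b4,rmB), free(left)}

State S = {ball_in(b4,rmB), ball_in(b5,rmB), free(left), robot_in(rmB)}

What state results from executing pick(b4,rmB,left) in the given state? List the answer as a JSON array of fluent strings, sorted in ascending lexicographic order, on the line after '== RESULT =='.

Compute (S \ del) ∪ add:
  pre ⊆ S: {ball_in(b4,rmB), free(left), robot_in(rmB)} ⊆ S  — applicable
  S \ del = {ball_in(b5,rmB), robot_in(rmB)}
  ∪ add   = {ball_in(b5,rmB), carry(b4,left), robot_in(rmB)}

== RESULT ==
["ball_in(b5,rmB)", "carry(b4,left)", "robot_in(rmB)"]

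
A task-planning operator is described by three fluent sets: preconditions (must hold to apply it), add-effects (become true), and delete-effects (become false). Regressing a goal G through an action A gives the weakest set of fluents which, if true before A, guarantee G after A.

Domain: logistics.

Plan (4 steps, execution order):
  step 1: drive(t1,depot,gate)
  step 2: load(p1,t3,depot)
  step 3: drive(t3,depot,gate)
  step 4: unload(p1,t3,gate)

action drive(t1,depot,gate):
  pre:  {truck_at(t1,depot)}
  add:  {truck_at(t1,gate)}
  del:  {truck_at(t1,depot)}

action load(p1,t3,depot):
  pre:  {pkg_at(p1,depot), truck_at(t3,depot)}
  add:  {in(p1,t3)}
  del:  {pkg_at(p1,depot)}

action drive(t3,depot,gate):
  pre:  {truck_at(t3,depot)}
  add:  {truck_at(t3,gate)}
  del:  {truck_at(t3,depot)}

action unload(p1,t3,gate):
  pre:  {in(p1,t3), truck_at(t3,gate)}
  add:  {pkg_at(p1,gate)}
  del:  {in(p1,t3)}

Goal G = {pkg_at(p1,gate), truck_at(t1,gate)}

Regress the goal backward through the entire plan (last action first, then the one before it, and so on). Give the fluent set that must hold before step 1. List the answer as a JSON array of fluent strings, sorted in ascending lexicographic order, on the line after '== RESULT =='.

Regress step by step:
  through step 4 (unload(p1,t3,gate)): drop {pkg_at(p1,gate)}, keep {truck_at(t1,gate)}, require {in(p1,t3), truck_at(t3,gate)}
    → {in(p1,t3), truck_at(t1,gate), truck_at(t3,gate)}
  through step 3 (drive(t3,depot,gate)): drop {truck_at(t3,gate)}, keep {in(p1,t3), truck_at(t1,gate)}, require {truck_at(t3,depot)}
    → {in(p1,t3), truck_at(t1,gate), truck_at(t3,depot)}
  through step 2 (load(p1,t3,depot)): drop {in(p1,t3)}, keep {truck_at(t1,gate), truck_at(t3,depot)}, require {pkg_at(p1,depot), truck_at(t3,depot)}
    → {pkg_at(p1,depot), truck_at(t1,gate), truck_at(t3,depot)}
  through step 1 (drive(t1,depot,gate)): drop {truck_at(t1,gate)}, keep {pkg_at(p1,depot), truck_at(t3,depot)}, require {truck_at(t1,depot)}
    → {pkg_at(p1,depot), truck_at(t1,depot), truck_at(t3,depot)}

== RESULT ==
["pkg_at(p1,depot)", "truck_at(t1,depot)", "truck_at(t3,depot)"]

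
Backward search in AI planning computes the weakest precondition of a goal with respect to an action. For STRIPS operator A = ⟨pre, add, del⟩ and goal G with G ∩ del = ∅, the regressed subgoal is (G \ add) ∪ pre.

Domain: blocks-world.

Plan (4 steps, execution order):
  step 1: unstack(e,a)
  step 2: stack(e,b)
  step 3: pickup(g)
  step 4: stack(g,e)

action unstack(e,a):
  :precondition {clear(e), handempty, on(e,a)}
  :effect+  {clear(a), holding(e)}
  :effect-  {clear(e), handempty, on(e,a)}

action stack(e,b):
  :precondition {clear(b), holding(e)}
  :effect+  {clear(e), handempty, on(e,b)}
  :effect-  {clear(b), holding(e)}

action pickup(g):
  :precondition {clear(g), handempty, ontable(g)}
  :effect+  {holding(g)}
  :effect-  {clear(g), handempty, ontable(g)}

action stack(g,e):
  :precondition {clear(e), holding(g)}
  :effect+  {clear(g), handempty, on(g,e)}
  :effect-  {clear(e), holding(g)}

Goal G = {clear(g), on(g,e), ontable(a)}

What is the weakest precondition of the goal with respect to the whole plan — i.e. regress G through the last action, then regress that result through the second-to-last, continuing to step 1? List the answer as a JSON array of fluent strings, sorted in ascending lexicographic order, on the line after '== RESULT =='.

Work backward from the goal:
  through step 4 (stack(g,e)): drop {clear(g), on(g,e)}, keep {ontable(a)}, require {clear(e), holding(g)}
    → {clear(e), holding(g), ontable(a)}
  through step 3 (pickup(g)): drop {holding(g)}, keep {clear(e), ontable(a)}, require {clear(g), handempty, ontable(g)}
    → {clear(e), clear(g), handempty, ontable(a), ontable(g)}
  through step 2 (stack(e,b)): drop {clear(e), handempty}, keep {clear(g), ontable(a), ontable(g)}, require {clear(b), holding(e)}
    → {clear(b), clear(g), holding(e), ontable(a), ontable(g)}
  through step 1 (unstack(e,a)): drop {holding(e)}, keep {clear(b), clear(g), ontable(a), ontable(g)}, require {clear(e), handempty, on(e,a)}
    → {clear(b), clear(e), clear(g), handempty, on(e,a), ontable(a), ontable(g)}

== RESULT ==
["clear(b)", "clear(e)", "clear(g)", "handempty", "on(e,a)", "ontable(a)", "ontable(g)"]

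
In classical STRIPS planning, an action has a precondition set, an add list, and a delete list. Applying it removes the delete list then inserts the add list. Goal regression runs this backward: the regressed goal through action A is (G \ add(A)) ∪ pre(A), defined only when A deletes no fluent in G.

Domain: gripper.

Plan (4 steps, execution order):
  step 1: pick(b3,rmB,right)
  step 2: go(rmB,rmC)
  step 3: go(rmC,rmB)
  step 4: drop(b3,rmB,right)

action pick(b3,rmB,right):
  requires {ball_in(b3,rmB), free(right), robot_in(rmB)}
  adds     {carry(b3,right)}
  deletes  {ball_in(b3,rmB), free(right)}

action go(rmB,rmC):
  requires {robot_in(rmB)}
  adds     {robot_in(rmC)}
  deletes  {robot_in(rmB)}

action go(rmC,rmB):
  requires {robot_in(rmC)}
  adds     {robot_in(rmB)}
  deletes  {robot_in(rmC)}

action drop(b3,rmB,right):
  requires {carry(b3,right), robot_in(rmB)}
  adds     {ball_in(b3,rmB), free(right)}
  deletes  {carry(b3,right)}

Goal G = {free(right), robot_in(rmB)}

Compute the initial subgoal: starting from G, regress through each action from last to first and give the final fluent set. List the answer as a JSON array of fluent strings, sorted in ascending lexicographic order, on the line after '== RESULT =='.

Work backward from the goal:
  through step 4 (drop(b3,rmB,right)): drop {free(right)}, keep {robot_in(rmB)}, require {carry(b3,right), robot_in(rmB)}
    → {carry(b3,right), robot_in(rmB)}
  through step 3 (go(rmC,rmB)): drop {robot_in(rmB)}, keep {carry(b3,right)}, require {robot_in(rmC)}
    → {carry(b3,right), robot_in(rmC)}
  through step 2 (go(rmB,rmC)): drop {robot_in(rmC)}, keep {carry(b3,right)}, require {robot_in(rmB)}
    → {carry(b3,right), robot_in(rmB)}
  through step 1 (pick(b3,rmB,right)): drop {carry(b3,right)}, keep {robot_in(rmB)}, require {ball_in(b3,rmB), free(right), robot_in(rmB)}
    → {ball_in(b3,rmB), free(right), robot_in(rmB)}

== RESULT ==
["ball_in(b3,rmB)", "free(right)", "robot_in(rmB)"]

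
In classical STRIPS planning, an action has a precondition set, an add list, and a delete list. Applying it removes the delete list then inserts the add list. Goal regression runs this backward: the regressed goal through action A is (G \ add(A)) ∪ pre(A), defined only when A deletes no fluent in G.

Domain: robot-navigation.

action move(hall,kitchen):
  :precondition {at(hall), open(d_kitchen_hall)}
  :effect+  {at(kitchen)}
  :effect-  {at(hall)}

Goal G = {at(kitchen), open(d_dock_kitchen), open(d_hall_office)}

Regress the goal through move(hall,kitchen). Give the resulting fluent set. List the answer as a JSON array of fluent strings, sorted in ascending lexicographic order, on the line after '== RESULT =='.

Regress:
  G ∩ del = {}  (empty — regression defined)
  G \ add = {at(kitchen), open(d_dock_kitchen), open(d_hall_office)} \ {at(kitchen)} = {open(d_dock_kitchen), open(d_hall_office)}
  ∪ pre   = {open(d_dock_kitchen), open(d_hall_office)} ∪ {at(hall), open(d_kitchen_hall)}
          = {at(hall), open(d_dock_kitchen), open(d_hall_office), open(d_kitchen_hall)}

== RESULT ==
["at(hall)", "open(d_dock_kitchen)", "open(d_hall_office)", "open(d_kitchen_hall)"]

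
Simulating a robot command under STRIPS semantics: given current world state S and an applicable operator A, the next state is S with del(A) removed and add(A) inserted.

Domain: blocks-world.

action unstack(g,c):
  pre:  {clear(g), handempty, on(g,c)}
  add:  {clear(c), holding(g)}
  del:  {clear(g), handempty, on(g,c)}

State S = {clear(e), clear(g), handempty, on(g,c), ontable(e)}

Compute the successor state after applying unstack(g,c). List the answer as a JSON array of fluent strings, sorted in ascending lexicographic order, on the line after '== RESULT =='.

Progress:
  pre ⊆ S: {clear(g), handempty, on(g,c)} ⊆ S  — applicable
  S \ del = {clear(e), ontable(e)}
  ∪ add   = {clear(c), clear(e), holding(g), ontable(e)}

== RESULT ==
["clear(c)", "clear(e)", "holding(g)", "ontable(e)"]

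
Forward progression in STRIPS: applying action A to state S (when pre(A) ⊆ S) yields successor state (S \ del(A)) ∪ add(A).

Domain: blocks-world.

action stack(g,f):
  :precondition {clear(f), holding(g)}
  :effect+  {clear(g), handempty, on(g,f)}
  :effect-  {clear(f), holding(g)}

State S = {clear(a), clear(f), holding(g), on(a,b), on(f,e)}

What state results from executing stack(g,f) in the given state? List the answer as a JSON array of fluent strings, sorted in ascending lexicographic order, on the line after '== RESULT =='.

Compute (S \ del) ∪ add:
  pre ⊆ S: {clear(f), holding(g)} ⊆ S  — applicable
  S \ del = {clear(a), on(a,b), on(f,e)}
  ∪ add   = {clear(a), clear(g), handempty, on(a,b), on(f,e), on(g,f)}

== RESULT ==
["clear(a)", "clear(g)", "handempty", "on(a,b)", "on(f,e)", "on(g,f)"]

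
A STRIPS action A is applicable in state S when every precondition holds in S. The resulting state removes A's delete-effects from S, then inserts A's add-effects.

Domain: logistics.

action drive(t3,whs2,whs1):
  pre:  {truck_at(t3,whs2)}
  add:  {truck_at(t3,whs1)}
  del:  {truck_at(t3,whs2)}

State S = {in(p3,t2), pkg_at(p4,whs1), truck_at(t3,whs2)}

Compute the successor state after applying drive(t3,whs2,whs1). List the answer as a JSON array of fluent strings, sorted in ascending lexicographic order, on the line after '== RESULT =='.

Progress:
  pre ⊆ S: {truck_at(t3,whs2)} ⊆ S  — applicable
  S \ del = {in(p3,t2), pkg_at(p4,whs1)}
  ∪ add   = {in(p3,t2), pkg_at(p4,whs1), truck_at(t3,whs1)}

== RESULT ==
["in(p3,t2)", "pkg_at(p4,whs1)", "truck_at(t3,whs1)"]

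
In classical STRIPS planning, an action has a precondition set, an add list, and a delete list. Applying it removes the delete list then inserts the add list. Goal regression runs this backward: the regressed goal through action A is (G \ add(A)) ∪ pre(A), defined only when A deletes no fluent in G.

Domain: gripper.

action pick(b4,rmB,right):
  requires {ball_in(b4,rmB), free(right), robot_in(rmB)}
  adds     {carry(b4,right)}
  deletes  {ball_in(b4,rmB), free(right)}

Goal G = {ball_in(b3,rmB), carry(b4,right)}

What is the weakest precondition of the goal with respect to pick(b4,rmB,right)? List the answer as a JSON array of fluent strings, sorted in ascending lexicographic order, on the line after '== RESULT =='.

Compute (G \ add) ∪ pre:
  G ∩ del = {}  (empty — regression defined)
  G \ add = {ball_in(b3,rmB), carry(b4,right)} \ {carry(b4,right)} = {ball_in(b3,rmB)}
  ∪ pre   = {ball_in(b3,rmB)} ∪ {ball_in(b4,rmB), free(right), robot_in(rmB)}
          = {ball_in(b3,rmB), ball_in(b4,rmB), free(right), robot_in(rmB)}

== RESULT ==
["ball_in(b3,rmB)", "ball_in(b4,rmB)", "free(right)", "robot_in(rmB)"]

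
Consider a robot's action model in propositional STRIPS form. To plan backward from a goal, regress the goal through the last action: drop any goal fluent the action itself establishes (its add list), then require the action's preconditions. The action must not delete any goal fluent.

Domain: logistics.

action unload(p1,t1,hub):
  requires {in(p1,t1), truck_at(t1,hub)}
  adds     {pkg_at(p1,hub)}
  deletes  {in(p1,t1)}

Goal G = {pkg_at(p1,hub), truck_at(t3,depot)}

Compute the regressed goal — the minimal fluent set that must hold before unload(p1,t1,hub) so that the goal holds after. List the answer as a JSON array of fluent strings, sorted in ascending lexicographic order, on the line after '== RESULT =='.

Regress:
  G ∩ del = {}  (empty — regression defined)
  G \ add = {pkg_at(p1,hub), truck_at(t3,depot)} \ {pkg_at(p1,hub)} = {truck_at(t3,depot)}
  ∪ pre   = {truck_at(t3,depot)} ∪ {in(p1,t1), truck_at(t1,hub)}
          = {in(p1,t1), truck_at(t1,hub), truck_at(t3,depot)}

== RESULT ==
["in(p1,t1)", "truck_at(t1,hub)", "truck_at(t3,depot)"]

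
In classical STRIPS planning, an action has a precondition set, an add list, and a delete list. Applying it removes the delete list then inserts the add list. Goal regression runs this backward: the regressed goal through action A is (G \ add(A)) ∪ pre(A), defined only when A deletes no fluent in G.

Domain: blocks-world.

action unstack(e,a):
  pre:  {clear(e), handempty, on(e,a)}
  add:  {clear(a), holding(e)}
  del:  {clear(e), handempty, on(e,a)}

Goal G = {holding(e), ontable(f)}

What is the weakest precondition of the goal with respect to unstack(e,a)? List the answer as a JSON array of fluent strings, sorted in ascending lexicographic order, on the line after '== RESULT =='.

Compute (G \ add) ∪ pre:
  G ∩ del = {}  (empty — regression defined)
  G \ add = {holding(e), ontable(f)} \ {clear(a), holding(e)} = {ontable(f)}
  ∪ pre   = {ontable(f)} ∪ {clear(e), handempty, on(e,a)}
          = {clear(e), handempty, on(e,a), ontable(f)}

== RESULT ==
["clear(e)", "handempty", "on(e,a)", "ontable(f)"]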